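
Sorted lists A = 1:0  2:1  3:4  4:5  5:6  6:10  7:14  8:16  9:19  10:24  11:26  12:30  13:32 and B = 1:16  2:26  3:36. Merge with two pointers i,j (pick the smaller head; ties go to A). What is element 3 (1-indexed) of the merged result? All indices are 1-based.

[i=1,j=1] A[i]=0<=B[j]=16 take 0 → i++
[i=2,j=1] A[i]=1<=B[j]=16 take 1 → i++
[i=3,j=1] A[i]=4<=B[j]=16 take 4 → i++
[i=4,j=1] A[i]=5<=B[j]=16 take 5 → i++
[i=5,j=1] A[i]=6<=B[j]=16 take 6 → i++
[i=6,j=1] A[i]=10<=B[j]=16 take 10 → i++
[i=7,j=1] A[i]=14<=B[j]=16 take 14 → i++
[i=8,j=1] A[i]=16<=B[j]=16 take 16 → i++
[i=9,j=1] A[i]=19>B[j]=16 take 16 → j++
[i=9,j=2] A[i]=19<=B[j]=26 take 19 → i++
[i=10,j=2] A[i]=24<=B[j]=26 take 24 → i++
[i=11,j=2] A[i]=26<=B[j]=26 take 26 → i++
[i=12,j=2] A[i]=30>B[j]=26 take 26 → j++
[i=12,j=3] A[i]=30<=B[j]=36 take 30 → i++
[i=13,j=3] A[i]=32<=B[j]=36 take 32 → i++
[i=14,j=3] A done, take B[j]=36 → j++

merged[3] = 4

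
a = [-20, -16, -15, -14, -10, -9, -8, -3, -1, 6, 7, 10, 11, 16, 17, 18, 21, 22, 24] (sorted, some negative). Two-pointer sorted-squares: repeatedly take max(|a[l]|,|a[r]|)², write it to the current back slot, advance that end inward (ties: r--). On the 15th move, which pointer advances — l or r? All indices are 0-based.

[0,18] |-20|<=|24| out[18]=576 → r--
[0,17] |-20|<=|22| out[17]=484 → r--
[0,16] |-20|<=|21| out[16]=441 → r--
[0,15] |-20|>|18| out[15]=400 → l++
[1,15] |-16|<=|18| out[14]=324 → r--
[1,14] |-16|<=|17| out[13]=289 → r--
[1,13] |-16|<=|16| out[12]=256 → r--
[1,12] |-16|>|11| out[11]=256 → l++
[2,12] |-15|>|11| out[10]=225 → l++
[3,12] |-14|>|11| out[9]=196 → l++
[4,12] |-10|<=|11| out[8]=121 → r--
[4,11] |-10|<=|10| out[7]=100 → r--
[4,10] |-10|>|7| out[6]=100 → l++
[5,10] |-9|>|7| out[5]=81 → l++
[6,10] |-8|>|7| out[4]=64 → l++

l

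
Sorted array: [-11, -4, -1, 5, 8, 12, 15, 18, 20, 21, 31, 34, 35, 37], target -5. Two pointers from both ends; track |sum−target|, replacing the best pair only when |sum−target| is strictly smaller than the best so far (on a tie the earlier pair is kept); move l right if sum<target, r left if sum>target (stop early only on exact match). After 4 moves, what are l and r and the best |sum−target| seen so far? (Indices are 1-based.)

l=1, r=10, best |Δ|=25

l=1 r=14: -11+37=26 d=31 *, r--
l=1 r=13: -11+35=24 d=29 *, r--
l=1 r=12: -11+34=23 d=28 *, r--
l=1 r=11: -11+31=20 d=25 *, r--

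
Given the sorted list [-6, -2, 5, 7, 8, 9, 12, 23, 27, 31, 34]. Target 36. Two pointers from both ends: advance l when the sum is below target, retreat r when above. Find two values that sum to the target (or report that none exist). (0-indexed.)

[0,10] -6+34=28 <36 → l++
[1,10] -2+34=32 <36 → l++
[2,10] 5+34=39 >36 → r--
[2,9] 5+31=36 → found

(5, 31)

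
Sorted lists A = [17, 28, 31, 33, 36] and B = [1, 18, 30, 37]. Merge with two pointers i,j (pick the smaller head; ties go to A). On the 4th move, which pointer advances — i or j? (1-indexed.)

i

[i=1,j=1] A[i]=17>B[j]=1 take 1 → j++
[i=1,j=2] A[i]=17<=B[j]=18 take 17 → i++
[i=2,j=2] A[i]=28>B[j]=18 take 18 → j++
[i=2,j=3] A[i]=28<=B[j]=30 take 28 → i++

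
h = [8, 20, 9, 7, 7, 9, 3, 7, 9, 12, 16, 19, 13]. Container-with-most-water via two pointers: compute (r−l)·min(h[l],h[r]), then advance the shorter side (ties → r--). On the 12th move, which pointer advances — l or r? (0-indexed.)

r

[0,12] min(8,13)*12=96 best=96 * → l++
[1,12] min(20,13)*11=143 best=143 * → r--
[1,11] min(20,19)*10=190 best=190 * → r--
[1,10] min(20,16)*9=144 best=190 → r--
[1,9] min(20,12)*8=96 best=190 → r--
[1,8] min(20,9)*7=63 best=190 → r--
[1,7] min(20,7)*6=42 best=190 → r--
[1,6] min(20,3)*5=15 best=190 → r--
[1,5] min(20,9)*4=36 best=190 → r--
[1,4] min(20,7)*3=21 best=190 → r--
[1,3] min(20,7)*2=14 best=190 → r--
[1,2] min(20,9)*1=9 best=190 → r--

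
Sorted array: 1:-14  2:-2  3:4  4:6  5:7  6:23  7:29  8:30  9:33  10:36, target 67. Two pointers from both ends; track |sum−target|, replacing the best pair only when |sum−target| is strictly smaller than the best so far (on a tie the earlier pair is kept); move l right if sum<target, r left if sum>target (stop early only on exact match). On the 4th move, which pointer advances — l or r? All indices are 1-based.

l=1 r=10: -14+36=22 d=45 *, l++
l=2 r=10: -2+36=34 d=33 *, l++
l=3 r=10: 4+36=40 d=27 *, l++
l=4 r=10: 6+36=42 d=25 *, l++

l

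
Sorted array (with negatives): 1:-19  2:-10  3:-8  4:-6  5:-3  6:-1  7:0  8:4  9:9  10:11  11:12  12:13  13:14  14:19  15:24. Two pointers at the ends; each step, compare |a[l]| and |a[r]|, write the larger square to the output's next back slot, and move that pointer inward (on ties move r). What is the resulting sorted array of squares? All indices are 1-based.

[0, 1, 9, 16, 36, 64, 81, 100, 121, 144, 169, 196, 361, 361, 576]

l=1 r=15: |-19|<=|24| out[15]=576, r--
l=1 r=14: |-19|<=|19| out[14]=361, r--
l=1 r=13: |-19|>|14| out[13]=361, l++
l=2 r=13: |-10|<=|14| out[12]=196, r--
l=2 r=12: |-10|<=|13| out[11]=169, r--
l=2 r=11: |-10|<=|12| out[10]=144, r--
l=2 r=10: |-10|<=|11| out[9]=121, r--
l=2 r=9: |-10|>|9| out[8]=100, l++
l=3 r=9: |-8|<=|9| out[7]=81, r--
l=3 r=8: |-8|>|4| out[6]=64, l++
l=4 r=8: |-6|>|4| out[5]=36, l++
l=5 r=8: |-3|<=|4| out[4]=16, r--
l=5 r=7: |-3|>|0| out[3]=9, l++
l=6 r=7: |-1|>|0| out[2]=1, l++
l=7 r=7: |0|<=|0| out[1]=0, r--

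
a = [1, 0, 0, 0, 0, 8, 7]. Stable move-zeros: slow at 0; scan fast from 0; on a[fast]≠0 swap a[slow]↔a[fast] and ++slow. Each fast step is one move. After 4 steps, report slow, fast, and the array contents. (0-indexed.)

slow=1, fast=4, a=[1, 0, 0, 0, 0, 8, 7]

slow=0 fast=0: a[fast]=1≠0 swap→a[0]=1, slow++,fast++
slow=1 fast=1: a[fast]=0, fast++
slow=1 fast=2: a[fast]=0, fast++
slow=1 fast=3: a[fast]=0, fast++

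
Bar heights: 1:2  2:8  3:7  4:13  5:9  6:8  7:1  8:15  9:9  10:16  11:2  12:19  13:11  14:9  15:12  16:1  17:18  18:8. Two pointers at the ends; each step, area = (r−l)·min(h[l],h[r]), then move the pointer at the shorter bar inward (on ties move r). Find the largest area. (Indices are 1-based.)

max area = 169

l=1 r=18: min(2,8)*17=34 best=34 *, l++
l=2 r=18: min(8,8)*16=128 best=128 *, r--
l=2 r=17: min(8,18)*15=120 best=128, l++
l=3 r=17: min(7,18)*14=98 best=128, l++
l=4 r=17: min(13,18)*13=169 best=169 *, l++
l=5 r=17: min(9,18)*12=108 best=169, l++
l=6 r=17: min(8,18)*11=88 best=169, l++
l=7 r=17: min(1,18)*10=10 best=169, l++
l=8 r=17: min(15,18)*9=135 best=169, l++
l=9 r=17: min(9,18)*8=72 best=169, l++
l=10 r=17: min(16,18)*7=112 best=169, l++
l=11 r=17: min(2,18)*6=12 best=169, l++
l=12 r=17: min(19,18)*5=90 best=169, r--
l=12 r=16: min(19,1)*4=4 best=169, r--
l=12 r=15: min(19,12)*3=36 best=169, r--
l=12 r=14: min(19,9)*2=18 best=169, r--
l=12 r=13: min(19,11)*1=11 best=169, r--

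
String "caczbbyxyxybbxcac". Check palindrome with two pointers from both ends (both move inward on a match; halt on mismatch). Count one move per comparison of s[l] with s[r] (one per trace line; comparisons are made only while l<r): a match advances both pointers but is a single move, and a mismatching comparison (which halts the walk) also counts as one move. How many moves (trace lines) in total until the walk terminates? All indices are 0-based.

4 moves

[0,16] 'c'=='c' → l++,r--
[1,15] 'a'=='a' → l++,r--
[2,14] 'c'=='c' → l++,r--
[3,13] 'z'!='x' → stop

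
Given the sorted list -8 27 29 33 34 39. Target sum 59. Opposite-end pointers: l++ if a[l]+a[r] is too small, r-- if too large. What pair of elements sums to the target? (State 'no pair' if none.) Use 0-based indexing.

[0,5] -8+39=31 <59 → l++
[1,5] 27+39=66 >59 → r--
[1,4] 27+34=61 >59 → r--
[1,3] 27+33=60 >59 → r--
[1,2] 27+29=56 <59 → l++

no pair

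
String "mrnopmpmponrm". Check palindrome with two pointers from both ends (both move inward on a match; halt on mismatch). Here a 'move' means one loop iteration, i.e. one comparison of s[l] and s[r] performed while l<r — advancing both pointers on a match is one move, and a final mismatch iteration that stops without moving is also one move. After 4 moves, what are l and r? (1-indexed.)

l=5, r=9

[1,13] 'm'=='m' → l++,r--
[2,12] 'r'=='r' → l++,r--
[3,11] 'n'=='n' → l++,r--
[4,10] 'o'=='o' → l++,r--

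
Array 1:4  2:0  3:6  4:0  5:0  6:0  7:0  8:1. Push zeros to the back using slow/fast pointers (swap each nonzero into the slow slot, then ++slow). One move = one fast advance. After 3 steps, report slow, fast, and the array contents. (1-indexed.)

slow=1 fast=1: a[fast]=4≠0 swap→a[1]=4, slow++,fast++
slow=2 fast=2: a[fast]=0, fast++
slow=2 fast=3: a[fast]=6≠0 swap→a[2]=6, slow++,fast++

slow=3, fast=4, a=[4, 6, 0, 0, 0, 0, 0, 1]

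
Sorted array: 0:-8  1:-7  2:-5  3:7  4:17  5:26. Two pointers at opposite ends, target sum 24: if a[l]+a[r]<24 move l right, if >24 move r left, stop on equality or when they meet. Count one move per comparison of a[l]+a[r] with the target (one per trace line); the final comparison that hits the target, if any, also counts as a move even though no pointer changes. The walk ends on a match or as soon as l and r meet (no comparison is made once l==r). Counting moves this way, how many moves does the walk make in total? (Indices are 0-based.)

l=0 r=5: -8+26=18 <24, l++
l=1 r=5: -7+26=19 <24, l++
l=2 r=5: -5+26=21 <24, l++
l=3 r=5: 7+26=33 >24, r--
l=3 r=4: 7+17=24, found

5 moves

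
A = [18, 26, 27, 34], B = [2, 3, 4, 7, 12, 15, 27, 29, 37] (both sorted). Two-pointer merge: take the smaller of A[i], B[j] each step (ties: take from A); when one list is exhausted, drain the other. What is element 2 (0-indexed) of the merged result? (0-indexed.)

[i=0,j=0] A[i]=18>B[j]=2 take 2 → j++
[i=0,j=1] A[i]=18>B[j]=3 take 3 → j++
[i=0,j=2] A[i]=18>B[j]=4 take 4 → j++
[i=0,j=3] A[i]=18>B[j]=7 take 7 → j++
[i=0,j=4] A[i]=18>B[j]=12 take 12 → j++
[i=0,j=5] A[i]=18>B[j]=15 take 15 → j++
[i=0,j=6] A[i]=18<=B[j]=27 take 18 → i++
[i=1,j=6] A[i]=26<=B[j]=27 take 26 → i++
[i=2,j=6] A[i]=27<=B[j]=27 take 27 → i++
[i=3,j=6] A[i]=34>B[j]=27 take 27 → j++
[i=3,j=7] A[i]=34>B[j]=29 take 29 → j++
[i=3,j=8] A[i]=34<=B[j]=37 take 34 → i++
[i=4,j=8] A done, take B[j]=37 → j++

merged[2] = 4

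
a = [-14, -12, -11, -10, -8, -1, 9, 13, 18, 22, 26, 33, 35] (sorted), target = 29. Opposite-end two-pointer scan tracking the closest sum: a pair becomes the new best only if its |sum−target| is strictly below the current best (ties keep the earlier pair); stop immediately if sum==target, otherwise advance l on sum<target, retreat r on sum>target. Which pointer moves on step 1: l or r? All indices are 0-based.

l

[0,12] -14+35=21 d=8 * → l++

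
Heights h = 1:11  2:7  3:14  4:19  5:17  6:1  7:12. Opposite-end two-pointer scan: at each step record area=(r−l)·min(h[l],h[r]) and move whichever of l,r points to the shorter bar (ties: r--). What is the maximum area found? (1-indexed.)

l=1 r=7: min(11,12)*6=66 best=66 *, l++
l=2 r=7: min(7,12)*5=35 best=66, l++
l=3 r=7: min(14,12)*4=48 best=66, r--
l=3 r=6: min(14,1)*3=3 best=66, r--
l=3 r=5: min(14,17)*2=28 best=66, l++
l=4 r=5: min(19,17)*1=17 best=66, r--

max area = 66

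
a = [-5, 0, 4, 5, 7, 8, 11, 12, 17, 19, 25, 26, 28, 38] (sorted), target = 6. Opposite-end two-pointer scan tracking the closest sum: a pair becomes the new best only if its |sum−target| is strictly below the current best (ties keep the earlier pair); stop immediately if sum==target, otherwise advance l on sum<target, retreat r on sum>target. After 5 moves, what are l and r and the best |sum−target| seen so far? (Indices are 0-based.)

l=0, r=8, best |Δ|=8

[0,13] -5+38=33 d=27 * → r--
[0,12] -5+28=23 d=17 * → r--
[0,11] -5+26=21 d=15 * → r--
[0,10] -5+25=20 d=14 * → r--
[0,9] -5+19=14 d=8 * → r--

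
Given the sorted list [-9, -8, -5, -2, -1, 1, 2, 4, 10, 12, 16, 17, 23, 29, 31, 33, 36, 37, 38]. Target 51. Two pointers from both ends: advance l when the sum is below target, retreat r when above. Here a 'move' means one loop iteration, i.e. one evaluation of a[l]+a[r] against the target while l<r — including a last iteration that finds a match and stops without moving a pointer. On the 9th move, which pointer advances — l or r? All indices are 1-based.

l

[1,19] -9+38=29 <51 → l++
[2,19] -8+38=30 <51 → l++
[3,19] -5+38=33 <51 → l++
[4,19] -2+38=36 <51 → l++
[5,19] -1+38=37 <51 → l++
[6,19] 1+38=39 <51 → l++
[7,19] 2+38=40 <51 → l++
[8,19] 4+38=42 <51 → l++
[9,19] 10+38=48 <51 → l++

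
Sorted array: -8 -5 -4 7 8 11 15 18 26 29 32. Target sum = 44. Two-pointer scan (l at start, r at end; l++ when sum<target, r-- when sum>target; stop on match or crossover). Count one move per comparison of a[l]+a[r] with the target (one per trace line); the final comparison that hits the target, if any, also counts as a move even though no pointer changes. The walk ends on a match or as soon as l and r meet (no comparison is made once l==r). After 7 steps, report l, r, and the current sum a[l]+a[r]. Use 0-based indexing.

[0,10] -8+32=24 <44 → l++
[1,10] -5+32=27 <44 → l++
[2,10] -4+32=28 <44 → l++
[3,10] 7+32=39 <44 → l++
[4,10] 8+32=40 <44 → l++
[5,10] 11+32=43 <44 → l++
[6,10] 15+32=47 >44 → r--

l=6, r=9, sum=44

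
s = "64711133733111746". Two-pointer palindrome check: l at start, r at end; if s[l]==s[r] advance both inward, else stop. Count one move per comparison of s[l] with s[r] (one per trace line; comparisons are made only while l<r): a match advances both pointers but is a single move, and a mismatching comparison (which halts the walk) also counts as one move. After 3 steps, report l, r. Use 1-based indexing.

l=4, r=14

[1,17] '6'=='6' → l++,r--
[2,16] '4'=='4' → l++,r--
[3,15] '7'=='7' → l++,r--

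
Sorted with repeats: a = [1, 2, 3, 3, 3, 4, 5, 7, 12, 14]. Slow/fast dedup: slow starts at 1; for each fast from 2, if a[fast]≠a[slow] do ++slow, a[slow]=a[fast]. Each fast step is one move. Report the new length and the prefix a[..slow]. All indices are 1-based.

slow=1 fast=2: a[fast]=2≠a[slow]=1 write a[2]=2, slow++,fast++
slow=2 fast=3: a[fast]=3≠a[slow]=2 write a[3]=3, slow++,fast++
slow=3 fast=4: a[fast]=3=a[slow] dup, fast++
slow=3 fast=5: a[fast]=3=a[slow] dup, fast++
slow=3 fast=6: a[fast]=4≠a[slow]=3 write a[4]=4, slow++,fast++
slow=4 fast=7: a[fast]=5≠a[slow]=4 write a[5]=5, slow++,fast++
slow=5 fast=8: a[fast]=7≠a[slow]=5 write a[6]=7, slow++,fast++
slow=6 fast=9: a[fast]=12≠a[slow]=7 write a[7]=12, slow++,fast++
slow=7 fast=10: a[fast]=14≠a[slow]=12 write a[8]=14, slow++,fast++

length 8; prefix = [1, 2, 3, 4, 5, 7, 12, 14]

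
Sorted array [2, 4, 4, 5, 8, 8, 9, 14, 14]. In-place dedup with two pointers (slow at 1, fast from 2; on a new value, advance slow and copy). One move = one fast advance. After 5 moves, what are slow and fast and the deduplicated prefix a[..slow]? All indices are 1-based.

slow=1 fast=2: a[fast]=4≠a[slow]=2 write a[2]=4, slow++,fast++
slow=2 fast=3: a[fast]=4=a[slow] dup, fast++
slow=2 fast=4: a[fast]=5≠a[slow]=4 write a[3]=5, slow++,fast++
slow=3 fast=5: a[fast]=8≠a[slow]=5 write a[4]=8, slow++,fast++
slow=4 fast=6: a[fast]=8=a[slow] dup, fast++

slow=4, fast=7, prefix=[2, 4, 5, 8]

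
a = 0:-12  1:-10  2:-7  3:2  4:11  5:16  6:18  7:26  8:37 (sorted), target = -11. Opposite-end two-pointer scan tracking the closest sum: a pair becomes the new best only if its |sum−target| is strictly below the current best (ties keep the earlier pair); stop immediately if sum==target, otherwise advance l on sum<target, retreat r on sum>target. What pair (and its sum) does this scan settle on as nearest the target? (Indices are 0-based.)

l=0 r=8: -12+37=25 d=36 *, r--
l=0 r=7: -12+26=14 d=25 *, r--
l=0 r=6: -12+18=6 d=17 *, r--
l=0 r=5: -12+16=4 d=15 *, r--
l=0 r=4: -12+11=-1 d=10 *, r--
l=0 r=3: -12+2=-10 d=1 *, r--
l=0 r=2: -12+-7=-19 d=8, l++
l=1 r=2: -10+-7=-17 d=6, l++

pair (-12, 2) with sum -10 (|Δ|=1)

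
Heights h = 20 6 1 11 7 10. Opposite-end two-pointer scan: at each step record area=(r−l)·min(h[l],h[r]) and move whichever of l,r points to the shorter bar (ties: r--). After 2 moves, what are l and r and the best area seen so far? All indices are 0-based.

l=0, r=3, best area=50

[0,5] min(20,10)*5=50 best=50 * → r--
[0,4] min(20,7)*4=28 best=50 → r--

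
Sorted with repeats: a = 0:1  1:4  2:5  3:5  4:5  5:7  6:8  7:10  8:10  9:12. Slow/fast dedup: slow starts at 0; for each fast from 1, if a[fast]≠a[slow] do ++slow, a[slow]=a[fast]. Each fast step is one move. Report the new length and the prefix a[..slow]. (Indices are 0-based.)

slow=0 fast=1: a[fast]=4≠a[slow]=1 write a[1]=4, slow++,fast++
slow=1 fast=2: a[fast]=5≠a[slow]=4 write a[2]=5, slow++,fast++
slow=2 fast=3: a[fast]=5=a[slow] dup, fast++
slow=2 fast=4: a[fast]=5=a[slow] dup, fast++
slow=2 fast=5: a[fast]=7≠a[slow]=5 write a[3]=7, slow++,fast++
slow=3 fast=6: a[fast]=8≠a[slow]=7 write a[4]=8, slow++,fast++
slow=4 fast=7: a[fast]=10≠a[slow]=8 write a[5]=10, slow++,fast++
slow=5 fast=8: a[fast]=10=a[slow] dup, fast++
slow=5 fast=9: a[fast]=12≠a[slow]=10 write a[6]=12, slow++,fast++

length 7; prefix = [1, 4, 5, 7, 8, 10, 12]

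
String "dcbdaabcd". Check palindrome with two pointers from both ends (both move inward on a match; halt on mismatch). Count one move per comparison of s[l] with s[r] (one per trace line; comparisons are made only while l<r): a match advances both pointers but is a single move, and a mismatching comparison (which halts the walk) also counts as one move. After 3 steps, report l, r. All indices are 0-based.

[0,8] 'd'=='d' → l++,r--
[1,7] 'c'=='c' → l++,r--
[2,6] 'b'=='b' → l++,r--

l=3, r=5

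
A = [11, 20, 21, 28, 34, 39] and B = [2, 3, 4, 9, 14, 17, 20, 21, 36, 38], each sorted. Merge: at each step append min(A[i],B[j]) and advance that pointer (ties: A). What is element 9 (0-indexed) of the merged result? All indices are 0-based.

merged[9] = 21

i=0 j=0: A[i]=11>B[j]=2 take 2, j++
i=0 j=1: A[i]=11>B[j]=3 take 3, j++
i=0 j=2: A[i]=11>B[j]=4 take 4, j++
i=0 j=3: A[i]=11>B[j]=9 take 9, j++
i=0 j=4: A[i]=11<=B[j]=14 take 11, i++
i=1 j=4: A[i]=20>B[j]=14 take 14, j++
i=1 j=5: A[i]=20>B[j]=17 take 17, j++
i=1 j=6: A[i]=20<=B[j]=20 take 20, i++
i=2 j=6: A[i]=21>B[j]=20 take 20, j++
i=2 j=7: A[i]=21<=B[j]=21 take 21, i++
i=3 j=7: A[i]=28>B[j]=21 take 21, j++
i=3 j=8: A[i]=28<=B[j]=36 take 28, i++
i=4 j=8: A[i]=34<=B[j]=36 take 34, i++
i=5 j=8: A[i]=39>B[j]=36 take 36, j++
i=5 j=9: A[i]=39>B[j]=38 take 38, j++
i=5 j=10: B done, take A[i]=39, i++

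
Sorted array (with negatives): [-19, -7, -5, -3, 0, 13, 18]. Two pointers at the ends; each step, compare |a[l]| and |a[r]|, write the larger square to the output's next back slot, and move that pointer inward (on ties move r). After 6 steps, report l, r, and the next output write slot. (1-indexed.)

l=5, r=5, next write slot=1

[1,7] |-19|>|18| out[7]=361 → l++
[2,7] |-7|<=|18| out[6]=324 → r--
[2,6] |-7|<=|13| out[5]=169 → r--
[2,5] |-7|>|0| out[4]=49 → l++
[3,5] |-5|>|0| out[3]=25 → l++
[4,5] |-3|>|0| out[2]=9 → l++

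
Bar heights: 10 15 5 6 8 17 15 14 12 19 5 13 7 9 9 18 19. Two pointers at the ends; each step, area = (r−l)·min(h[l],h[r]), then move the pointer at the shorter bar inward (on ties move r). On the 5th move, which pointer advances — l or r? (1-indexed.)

l

[1,17] min(10,19)*16=160 best=160 * → l++
[2,17] min(15,19)*15=225 best=225 * → l++
[3,17] min(5,19)*14=70 best=225 → l++
[4,17] min(6,19)*13=78 best=225 → l++
[5,17] min(8,19)*12=96 best=225 → l++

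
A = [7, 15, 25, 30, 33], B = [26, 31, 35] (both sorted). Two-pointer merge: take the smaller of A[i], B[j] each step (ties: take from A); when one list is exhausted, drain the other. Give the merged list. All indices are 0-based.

[7, 15, 25, 26, 30, 31, 33, 35]

i=0 j=0: A[i]=7<=B[j]=26 take 7, i++
i=1 j=0: A[i]=15<=B[j]=26 take 15, i++
i=2 j=0: A[i]=25<=B[j]=26 take 25, i++
i=3 j=0: A[i]=30>B[j]=26 take 26, j++
i=3 j=1: A[i]=30<=B[j]=31 take 30, i++
i=4 j=1: A[i]=33>B[j]=31 take 31, j++
i=4 j=2: A[i]=33<=B[j]=35 take 33, i++
i=5 j=2: A done, take B[j]=35, j++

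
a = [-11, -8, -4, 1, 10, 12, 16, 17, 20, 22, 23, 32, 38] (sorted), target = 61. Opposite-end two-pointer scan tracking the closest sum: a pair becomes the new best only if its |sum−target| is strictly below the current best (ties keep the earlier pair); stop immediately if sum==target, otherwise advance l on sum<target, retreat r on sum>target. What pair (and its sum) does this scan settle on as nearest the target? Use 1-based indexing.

l=1 r=13: -11+38=27 d=34 *, l++
l=2 r=13: -8+38=30 d=31 *, l++
l=3 r=13: -4+38=34 d=27 *, l++
l=4 r=13: 1+38=39 d=22 *, l++
l=5 r=13: 10+38=48 d=13 *, l++
l=6 r=13: 12+38=50 d=11 *, l++
l=7 r=13: 16+38=54 d=7 *, l++
l=8 r=13: 17+38=55 d=6 *, l++
l=9 r=13: 20+38=58 d=3 *, l++
l=10 r=13: 22+38=60 d=1 *, l++
l=11 r=13: 23+38=61 d=0 *, stop

pair (23, 38) with sum 61 (|Δ|=0)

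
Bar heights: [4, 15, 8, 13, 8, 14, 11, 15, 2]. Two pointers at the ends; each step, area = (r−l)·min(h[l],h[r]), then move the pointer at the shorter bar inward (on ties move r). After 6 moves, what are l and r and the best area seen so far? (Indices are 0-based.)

[0,8] min(4,2)*8=16 best=16 * → r--
[0,7] min(4,15)*7=28 best=28 * → l++
[1,7] min(15,15)*6=90 best=90 * → r--
[1,6] min(15,11)*5=55 best=90 → r--
[1,5] min(15,14)*4=56 best=90 → r--
[1,4] min(15,8)*3=24 best=90 → r--

l=1, r=3, best area=90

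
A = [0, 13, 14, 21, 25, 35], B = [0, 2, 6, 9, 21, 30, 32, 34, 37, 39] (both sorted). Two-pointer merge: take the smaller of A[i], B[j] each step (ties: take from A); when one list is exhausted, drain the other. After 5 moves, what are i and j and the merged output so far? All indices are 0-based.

i=1, j=4, merged so far=[0, 0, 2, 6, 9]

[i=0,j=0] A[i]=0<=B[j]=0 take 0 → i++
[i=1,j=0] A[i]=13>B[j]=0 take 0 → j++
[i=1,j=1] A[i]=13>B[j]=2 take 2 → j++
[i=1,j=2] A[i]=13>B[j]=6 take 6 → j++
[i=1,j=3] A[i]=13>B[j]=9 take 9 → j++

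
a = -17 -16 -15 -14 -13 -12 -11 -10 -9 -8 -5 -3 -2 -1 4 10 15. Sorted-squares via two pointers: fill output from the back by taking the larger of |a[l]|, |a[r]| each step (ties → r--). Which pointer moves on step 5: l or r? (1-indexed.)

l

[1,17] |-17|>|15| out[17]=289 → l++
[2,17] |-16|>|15| out[16]=256 → l++
[3,17] |-15|<=|15| out[15]=225 → r--
[3,16] |-15|>|10| out[14]=225 → l++
[4,16] |-14|>|10| out[13]=196 → l++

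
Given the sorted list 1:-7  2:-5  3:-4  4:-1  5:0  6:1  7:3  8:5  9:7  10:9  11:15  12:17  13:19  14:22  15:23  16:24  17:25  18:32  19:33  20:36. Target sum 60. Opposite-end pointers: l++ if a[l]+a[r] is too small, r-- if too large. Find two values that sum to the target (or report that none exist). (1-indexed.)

[1,20] -7+36=29 <60 → l++
[2,20] -5+36=31 <60 → l++
[3,20] -4+36=32 <60 → l++
[4,20] -1+36=35 <60 → l++
[5,20] 0+36=36 <60 → l++
[6,20] 1+36=37 <60 → l++
[7,20] 3+36=39 <60 → l++
[8,20] 5+36=41 <60 → l++
[9,20] 7+36=43 <60 → l++
[10,20] 9+36=45 <60 → l++
[11,20] 15+36=51 <60 → l++
[12,20] 17+36=53 <60 → l++
[13,20] 19+36=55 <60 → l++
[14,20] 22+36=58 <60 → l++
[15,20] 23+36=59 <60 → l++
[16,20] 24+36=60 → found

(24, 36)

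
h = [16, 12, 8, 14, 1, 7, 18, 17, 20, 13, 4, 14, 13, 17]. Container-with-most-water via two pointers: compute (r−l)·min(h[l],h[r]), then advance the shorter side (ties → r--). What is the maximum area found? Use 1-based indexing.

max area = 208

[1,14] min(16,17)*13=208 best=208 * → l++
[2,14] min(12,17)*12=144 best=208 → l++
[3,14] min(8,17)*11=88 best=208 → l++
[4,14] min(14,17)*10=140 best=208 → l++
[5,14] min(1,17)*9=9 best=208 → l++
[6,14] min(7,17)*8=56 best=208 → l++
[7,14] min(18,17)*7=119 best=208 → r--
[7,13] min(18,13)*6=78 best=208 → r--
[7,12] min(18,14)*5=70 best=208 → r--
[7,11] min(18,4)*4=16 best=208 → r--
[7,10] min(18,13)*3=39 best=208 → r--
[7,9] min(18,20)*2=36 best=208 → l++
[8,9] min(17,20)*1=17 best=208 → l++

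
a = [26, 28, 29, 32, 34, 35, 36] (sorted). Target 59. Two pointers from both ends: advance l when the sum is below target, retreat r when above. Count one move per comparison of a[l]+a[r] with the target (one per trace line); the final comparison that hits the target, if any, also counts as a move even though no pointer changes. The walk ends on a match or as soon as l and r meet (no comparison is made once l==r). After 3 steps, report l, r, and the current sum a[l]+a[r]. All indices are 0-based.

l=0, r=3, sum=58

l=0 r=6: 26+36=62 >59, r--
l=0 r=5: 26+35=61 >59, r--
l=0 r=4: 26+34=60 >59, r--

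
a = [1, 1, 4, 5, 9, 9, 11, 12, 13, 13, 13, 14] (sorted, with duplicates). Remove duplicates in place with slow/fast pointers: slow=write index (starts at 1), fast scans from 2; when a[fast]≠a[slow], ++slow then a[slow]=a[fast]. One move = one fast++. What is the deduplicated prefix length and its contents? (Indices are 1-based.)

length 8; prefix = [1, 4, 5, 9, 11, 12, 13, 14]

slow=1 fast=2: a[fast]=1=a[slow] dup, fast++
slow=1 fast=3: a[fast]=4≠a[slow]=1 write a[2]=4, slow++,fast++
slow=2 fast=4: a[fast]=5≠a[slow]=4 write a[3]=5, slow++,fast++
slow=3 fast=5: a[fast]=9≠a[slow]=5 write a[4]=9, slow++,fast++
slow=4 fast=6: a[fast]=9=a[slow] dup, fast++
slow=4 fast=7: a[fast]=11≠a[slow]=9 write a[5]=11, slow++,fast++
slow=5 fast=8: a[fast]=12≠a[slow]=11 write a[6]=12, slow++,fast++
slow=6 fast=9: a[fast]=13≠a[slow]=12 write a[7]=13, slow++,fast++
slow=7 fast=10: a[fast]=13=a[slow] dup, fast++
slow=7 fast=11: a[fast]=13=a[slow] dup, fast++
slow=7 fast=12: a[fast]=14≠a[slow]=13 write a[8]=14, slow++,fast++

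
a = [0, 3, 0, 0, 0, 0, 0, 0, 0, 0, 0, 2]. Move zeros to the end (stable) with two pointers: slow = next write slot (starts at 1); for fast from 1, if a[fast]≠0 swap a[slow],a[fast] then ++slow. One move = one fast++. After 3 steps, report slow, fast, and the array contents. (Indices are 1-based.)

(s=1,f=1) a[fast]=0 → fast++
(s=1,f=2) a[fast]=3≠0 swap→a[1]=3 → slow++,fast++
(s=2,f=3) a[fast]=0 → fast++

slow=2, fast=4, a=[3, 0, 0, 0, 0, 0, 0, 0, 0, 0, 0, 2]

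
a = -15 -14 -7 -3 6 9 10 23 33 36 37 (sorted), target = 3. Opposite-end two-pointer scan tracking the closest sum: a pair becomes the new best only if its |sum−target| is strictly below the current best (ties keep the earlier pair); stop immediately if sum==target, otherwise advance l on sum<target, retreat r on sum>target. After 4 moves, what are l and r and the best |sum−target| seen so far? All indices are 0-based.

l=0, r=6, best |Δ|=5

[0,10] -15+37=22 d=19 * → r--
[0,9] -15+36=21 d=18 * → r--
[0,8] -15+33=18 d=15 * → r--
[0,7] -15+23=8 d=5 * → r--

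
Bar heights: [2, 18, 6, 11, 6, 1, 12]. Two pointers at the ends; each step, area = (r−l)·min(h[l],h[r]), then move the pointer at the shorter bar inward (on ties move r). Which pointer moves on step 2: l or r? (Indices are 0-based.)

l=0 r=6: min(2,12)*6=12 best=12 *, l++
l=1 r=6: min(18,12)*5=60 best=60 *, r--

r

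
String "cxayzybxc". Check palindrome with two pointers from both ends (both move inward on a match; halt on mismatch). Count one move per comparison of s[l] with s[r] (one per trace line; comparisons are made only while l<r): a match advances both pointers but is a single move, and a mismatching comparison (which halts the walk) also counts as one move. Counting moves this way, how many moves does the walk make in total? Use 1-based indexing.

[1,9] 'c'=='c' → l++,r--
[2,8] 'x'=='x' → l++,r--
[3,7] 'a'!='b' → stop

3 moves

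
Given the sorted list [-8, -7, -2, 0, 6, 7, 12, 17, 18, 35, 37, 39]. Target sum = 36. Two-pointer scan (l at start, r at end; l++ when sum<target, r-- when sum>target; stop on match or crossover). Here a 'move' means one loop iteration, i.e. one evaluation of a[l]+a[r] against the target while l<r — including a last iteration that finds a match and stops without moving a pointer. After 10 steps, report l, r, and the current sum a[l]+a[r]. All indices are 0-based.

l=0 r=11: -8+39=31 <36, l++
l=1 r=11: -7+39=32 <36, l++
l=2 r=11: -2+39=37 >36, r--
l=2 r=10: -2+37=35 <36, l++
l=3 r=10: 0+37=37 >36, r--
l=3 r=9: 0+35=35 <36, l++
l=4 r=9: 6+35=41 >36, r--
l=4 r=8: 6+18=24 <36, l++
l=5 r=8: 7+18=25 <36, l++
l=6 r=8: 12+18=30 <36, l++

l=7, r=8, sum=35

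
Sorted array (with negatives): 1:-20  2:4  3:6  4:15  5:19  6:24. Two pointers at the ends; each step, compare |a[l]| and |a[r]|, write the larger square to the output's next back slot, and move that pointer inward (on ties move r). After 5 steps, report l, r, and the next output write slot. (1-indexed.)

l=1 r=6: |-20|<=|24| out[6]=576, r--
l=1 r=5: |-20|>|19| out[5]=400, l++
l=2 r=5: |4|<=|19| out[4]=361, r--
l=2 r=4: |4|<=|15| out[3]=225, r--
l=2 r=3: |4|<=|6| out[2]=36, r--

l=2, r=2, next write slot=1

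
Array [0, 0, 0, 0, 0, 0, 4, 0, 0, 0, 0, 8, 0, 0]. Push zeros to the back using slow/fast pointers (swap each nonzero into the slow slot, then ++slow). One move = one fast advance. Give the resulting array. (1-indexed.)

[4, 8, 0, 0, 0, 0, 0, 0, 0, 0, 0, 0, 0, 0]

(s=1,f=1) a[fast]=0 → fast++
(s=1,f=2) a[fast]=0 → fast++
(s=1,f=3) a[fast]=0 → fast++
(s=1,f=4) a[fast]=0 → fast++
(s=1,f=5) a[fast]=0 → fast++
(s=1,f=6) a[fast]=0 → fast++
(s=1,f=7) a[fast]=4≠0 swap→a[1]=4 → slow++,fast++
(s=2,f=8) a[fast]=0 → fast++
(s=2,f=9) a[fast]=0 → fast++
(s=2,f=10) a[fast]=0 → fast++
(s=2,f=11) a[fast]=0 → fast++
(s=2,f=12) a[fast]=8≠0 swap→a[2]=8 → slow++,fast++
(s=3,f=13) a[fast]=0 → fast++
(s=3,f=14) a[fast]=0 → fast++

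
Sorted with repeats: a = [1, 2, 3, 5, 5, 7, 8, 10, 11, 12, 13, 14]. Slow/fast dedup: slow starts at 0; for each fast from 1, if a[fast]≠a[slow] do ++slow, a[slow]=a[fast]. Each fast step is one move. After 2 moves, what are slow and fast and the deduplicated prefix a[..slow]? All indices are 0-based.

slow=2, fast=3, prefix=[1, 2, 3]

slow=0 fast=1: a[fast]=2≠a[slow]=1 write a[1]=2, slow++,fast++
slow=1 fast=2: a[fast]=3≠a[slow]=2 write a[2]=3, slow++,fast++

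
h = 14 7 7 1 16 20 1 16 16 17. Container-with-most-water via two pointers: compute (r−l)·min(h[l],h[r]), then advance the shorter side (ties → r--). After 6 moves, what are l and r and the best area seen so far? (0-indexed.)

l=0 r=9: min(14,17)*9=126 best=126 *, l++
l=1 r=9: min(7,17)*8=56 best=126, l++
l=2 r=9: min(7,17)*7=49 best=126, l++
l=3 r=9: min(1,17)*6=6 best=126, l++
l=4 r=9: min(16,17)*5=80 best=126, l++
l=5 r=9: min(20,17)*4=68 best=126, r--

l=5, r=8, best area=126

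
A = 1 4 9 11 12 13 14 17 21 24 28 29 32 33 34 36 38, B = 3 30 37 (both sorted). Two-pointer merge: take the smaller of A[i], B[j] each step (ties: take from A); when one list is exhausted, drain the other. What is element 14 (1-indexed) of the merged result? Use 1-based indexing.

[i=1,j=1] A[i]=1<=B[j]=3 take 1 → i++
[i=2,j=1] A[i]=4>B[j]=3 take 3 → j++
[i=2,j=2] A[i]=4<=B[j]=30 take 4 → i++
[i=3,j=2] A[i]=9<=B[j]=30 take 9 → i++
[i=4,j=2] A[i]=11<=B[j]=30 take 11 → i++
[i=5,j=2] A[i]=12<=B[j]=30 take 12 → i++
[i=6,j=2] A[i]=13<=B[j]=30 take 13 → i++
[i=7,j=2] A[i]=14<=B[j]=30 take 14 → i++
[i=8,j=2] A[i]=17<=B[j]=30 take 17 → i++
[i=9,j=2] A[i]=21<=B[j]=30 take 21 → i++
[i=10,j=2] A[i]=24<=B[j]=30 take 24 → i++
[i=11,j=2] A[i]=28<=B[j]=30 take 28 → i++
[i=12,j=2] A[i]=29<=B[j]=30 take 29 → i++
[i=13,j=2] A[i]=32>B[j]=30 take 30 → j++
[i=13,j=3] A[i]=32<=B[j]=37 take 32 → i++
[i=14,j=3] A[i]=33<=B[j]=37 take 33 → i++
[i=15,j=3] A[i]=34<=B[j]=37 take 34 → i++
[i=16,j=3] A[i]=36<=B[j]=37 take 36 → i++
[i=17,j=3] A[i]=38>B[j]=37 take 37 → j++
[i=17,j=4] B done, take A[i]=38 → i++

merged[14] = 30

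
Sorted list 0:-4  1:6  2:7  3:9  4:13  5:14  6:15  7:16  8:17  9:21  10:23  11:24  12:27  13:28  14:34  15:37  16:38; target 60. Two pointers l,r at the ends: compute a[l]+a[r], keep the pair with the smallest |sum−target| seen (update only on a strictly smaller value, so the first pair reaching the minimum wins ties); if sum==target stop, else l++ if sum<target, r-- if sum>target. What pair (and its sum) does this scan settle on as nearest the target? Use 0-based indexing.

l=0 r=16: -4+38=34 d=26 *, l++
l=1 r=16: 6+38=44 d=16 *, l++
l=2 r=16: 7+38=45 d=15 *, l++
l=3 r=16: 9+38=47 d=13 *, l++
l=4 r=16: 13+38=51 d=9 *, l++
l=5 r=16: 14+38=52 d=8 *, l++
l=6 r=16: 15+38=53 d=7 *, l++
l=7 r=16: 16+38=54 d=6 *, l++
l=8 r=16: 17+38=55 d=5 *, l++
l=9 r=16: 21+38=59 d=1 *, l++
l=10 r=16: 23+38=61 d=1, r--
l=10 r=15: 23+37=60 d=0 *, stop

pair (23, 37) with sum 60 (|Δ|=0)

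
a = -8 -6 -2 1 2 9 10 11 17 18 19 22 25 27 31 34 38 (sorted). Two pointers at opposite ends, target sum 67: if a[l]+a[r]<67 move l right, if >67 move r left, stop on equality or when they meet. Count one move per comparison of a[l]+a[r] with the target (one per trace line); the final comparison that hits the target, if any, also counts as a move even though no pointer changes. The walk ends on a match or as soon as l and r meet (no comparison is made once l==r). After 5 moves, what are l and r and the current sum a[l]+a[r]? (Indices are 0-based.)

l=0 r=16: -8+38=30 <67, l++
l=1 r=16: -6+38=32 <67, l++
l=2 r=16: -2+38=36 <67, l++
l=3 r=16: 1+38=39 <67, l++
l=4 r=16: 2+38=40 <67, l++

l=5, r=16, sum=47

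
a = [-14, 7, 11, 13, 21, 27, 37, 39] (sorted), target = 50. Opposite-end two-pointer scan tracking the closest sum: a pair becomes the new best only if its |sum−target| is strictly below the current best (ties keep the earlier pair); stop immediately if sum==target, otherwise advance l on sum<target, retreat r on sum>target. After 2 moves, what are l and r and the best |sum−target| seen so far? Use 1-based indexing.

l=1 r=8: -14+39=25 d=25 *, l++
l=2 r=8: 7+39=46 d=4 *, l++

l=3, r=8, best |Δ|=4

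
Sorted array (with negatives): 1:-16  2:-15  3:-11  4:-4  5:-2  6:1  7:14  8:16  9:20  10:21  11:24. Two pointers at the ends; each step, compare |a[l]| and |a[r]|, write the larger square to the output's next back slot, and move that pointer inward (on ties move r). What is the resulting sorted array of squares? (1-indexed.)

[1, 4, 16, 121, 196, 225, 256, 256, 400, 441, 576]

[1,11] |-16|<=|24| out[11]=576 → r--
[1,10] |-16|<=|21| out[10]=441 → r--
[1,9] |-16|<=|20| out[9]=400 → r--
[1,8] |-16|<=|16| out[8]=256 → r--
[1,7] |-16|>|14| out[7]=256 → l++
[2,7] |-15|>|14| out[6]=225 → l++
[3,7] |-11|<=|14| out[5]=196 → r--
[3,6] |-11|>|1| out[4]=121 → l++
[4,6] |-4|>|1| out[3]=16 → l++
[5,6] |-2|>|1| out[2]=4 → l++
[6,6] |1|<=|1| out[1]=1 → r--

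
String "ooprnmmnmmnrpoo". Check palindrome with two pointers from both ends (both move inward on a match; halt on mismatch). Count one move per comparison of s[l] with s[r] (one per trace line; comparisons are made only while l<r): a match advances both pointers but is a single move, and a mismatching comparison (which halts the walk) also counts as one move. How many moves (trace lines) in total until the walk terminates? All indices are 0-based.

[0,14] 'o'=='o' → l++,r--
[1,13] 'o'=='o' → l++,r--
[2,12] 'p'=='p' → l++,r--
[3,11] 'r'=='r' → l++,r--
[4,10] 'n'=='n' → l++,r--
[5,9] 'm'=='m' → l++,r--
[6,8] 'm'=='m' → l++,r--

7 moves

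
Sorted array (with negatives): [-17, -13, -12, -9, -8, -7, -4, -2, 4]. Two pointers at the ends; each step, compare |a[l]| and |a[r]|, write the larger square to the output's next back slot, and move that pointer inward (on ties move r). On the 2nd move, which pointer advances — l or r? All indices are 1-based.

l

l=1 r=9: |-17|>|4| out[9]=289, l++
l=2 r=9: |-13|>|4| out[8]=169, l++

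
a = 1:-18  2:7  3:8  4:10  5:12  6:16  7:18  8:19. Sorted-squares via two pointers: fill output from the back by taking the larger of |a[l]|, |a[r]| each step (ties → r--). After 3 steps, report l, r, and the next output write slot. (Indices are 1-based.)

l=2, r=6, next write slot=5

l=1 r=8: |-18|<=|19| out[8]=361, r--
l=1 r=7: |-18|<=|18| out[7]=324, r--
l=1 r=6: |-18|>|16| out[6]=324, l++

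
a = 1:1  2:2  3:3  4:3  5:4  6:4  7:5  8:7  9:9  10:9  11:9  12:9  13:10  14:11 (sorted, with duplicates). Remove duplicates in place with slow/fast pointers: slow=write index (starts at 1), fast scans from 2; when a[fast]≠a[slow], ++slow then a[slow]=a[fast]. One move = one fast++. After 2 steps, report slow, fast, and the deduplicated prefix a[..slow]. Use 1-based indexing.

(s=1,f=2) a[fast]=2≠a[slow]=1 write a[2]=2 → slow++,fast++
(s=2,f=3) a[fast]=3≠a[slow]=2 write a[3]=3 → slow++,fast++

slow=3, fast=4, prefix=[1, 2, 3]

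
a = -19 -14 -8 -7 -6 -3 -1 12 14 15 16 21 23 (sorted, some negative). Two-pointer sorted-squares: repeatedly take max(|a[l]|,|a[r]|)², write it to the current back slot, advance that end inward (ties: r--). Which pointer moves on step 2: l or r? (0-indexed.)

[0,12] |-19|<=|23| out[12]=529 → r--
[0,11] |-19|<=|21| out[11]=441 → r--

r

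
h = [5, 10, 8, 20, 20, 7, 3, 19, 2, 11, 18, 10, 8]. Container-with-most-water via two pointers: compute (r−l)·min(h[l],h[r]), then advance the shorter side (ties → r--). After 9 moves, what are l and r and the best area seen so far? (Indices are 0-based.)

l=3, r=6, best area=126

l=0 r=12: min(5,8)*12=60 best=60 *, l++
l=1 r=12: min(10,8)*11=88 best=88 *, r--
l=1 r=11: min(10,10)*10=100 best=100 *, r--
l=1 r=10: min(10,18)*9=90 best=100, l++
l=2 r=10: min(8,18)*8=64 best=100, l++
l=3 r=10: min(20,18)*7=126 best=126 *, r--
l=3 r=9: min(20,11)*6=66 best=126, r--
l=3 r=8: min(20,2)*5=10 best=126, r--
l=3 r=7: min(20,19)*4=76 best=126, r--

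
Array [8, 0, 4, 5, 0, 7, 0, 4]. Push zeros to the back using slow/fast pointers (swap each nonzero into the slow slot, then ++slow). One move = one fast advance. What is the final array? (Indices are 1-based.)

(s=1,f=1) a[fast]=8≠0 swap→a[1]=8 → slow++,fast++
(s=2,f=2) a[fast]=0 → fast++
(s=2,f=3) a[fast]=4≠0 swap→a[2]=4 → slow++,fast++
(s=3,f=4) a[fast]=5≠0 swap→a[3]=5 → slow++,fast++
(s=4,f=5) a[fast]=0 → fast++
(s=4,f=6) a[fast]=7≠0 swap→a[4]=7 → slow++,fast++
(s=5,f=7) a[fast]=0 → fast++
(s=5,f=8) a[fast]=4≠0 swap→a[5]=4 → slow++,fast++

[8, 4, 5, 7, 4, 0, 0, 0]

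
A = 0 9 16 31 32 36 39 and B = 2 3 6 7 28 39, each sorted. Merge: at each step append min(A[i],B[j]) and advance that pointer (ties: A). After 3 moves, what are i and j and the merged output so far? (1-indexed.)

i=2, j=3, merged so far=[0, 2, 3]

i=1 j=1: A[i]=0<=B[j]=2 take 0, i++
i=2 j=1: A[i]=9>B[j]=2 take 2, j++
i=2 j=2: A[i]=9>B[j]=3 take 3, j++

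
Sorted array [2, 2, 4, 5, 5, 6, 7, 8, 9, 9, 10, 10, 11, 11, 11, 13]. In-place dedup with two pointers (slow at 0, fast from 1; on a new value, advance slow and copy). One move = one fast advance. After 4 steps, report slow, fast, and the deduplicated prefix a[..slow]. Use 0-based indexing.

slow=2, fast=5, prefix=[2, 4, 5]

(s=0,f=1) a[fast]=2=a[slow] dup → fast++
(s=0,f=2) a[fast]=4≠a[slow]=2 write a[1]=4 → slow++,fast++
(s=1,f=3) a[fast]=5≠a[slow]=4 write a[2]=5 → slow++,fast++
(s=2,f=4) a[fast]=5=a[slow] dup → fast++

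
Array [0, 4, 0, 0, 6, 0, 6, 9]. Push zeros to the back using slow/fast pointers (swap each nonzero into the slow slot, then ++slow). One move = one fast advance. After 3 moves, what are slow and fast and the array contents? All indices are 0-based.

slow=1, fast=3, a=[4, 0, 0, 0, 6, 0, 6, 9]

slow=0 fast=0: a[fast]=0, fast++
slow=0 fast=1: a[fast]=4≠0 swap→a[0]=4, slow++,fast++
slow=1 fast=2: a[fast]=0, fast++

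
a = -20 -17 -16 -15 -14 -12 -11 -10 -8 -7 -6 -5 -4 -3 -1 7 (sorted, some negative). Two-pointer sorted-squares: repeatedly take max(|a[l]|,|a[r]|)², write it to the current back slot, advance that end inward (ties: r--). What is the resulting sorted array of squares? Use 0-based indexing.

[1, 9, 16, 25, 36, 49, 49, 64, 100, 121, 144, 196, 225, 256, 289, 400]

[0,15] |-20|>|7| out[15]=400 → l++
[1,15] |-17|>|7| out[14]=289 → l++
[2,15] |-16|>|7| out[13]=256 → l++
[3,15] |-15|>|7| out[12]=225 → l++
[4,15] |-14|>|7| out[11]=196 → l++
[5,15] |-12|>|7| out[10]=144 → l++
[6,15] |-11|>|7| out[9]=121 → l++
[7,15] |-10|>|7| out[8]=100 → l++
[8,15] |-8|>|7| out[7]=64 → l++
[9,15] |-7|<=|7| out[6]=49 → r--
[9,14] |-7|>|-1| out[5]=49 → l++
[10,14] |-6|>|-1| out[4]=36 → l++
[11,14] |-5|>|-1| out[3]=25 → l++
[12,14] |-4|>|-1| out[2]=16 → l++
[13,14] |-3|>|-1| out[1]=9 → l++
[14,14] |-1|<=|-1| out[0]=1 → r--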